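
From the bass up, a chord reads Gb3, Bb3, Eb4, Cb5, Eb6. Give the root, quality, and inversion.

Reducing to letter names: Gb, Bb, Eb, Cb. These stack in thirds as Cb–Eb–Gb–Bb — a Cb major seventh chord.
Gb is the fifth of Cb major seventh; fifth in the bass means second inversion (figured bass 4/3).

Cb major seventh, second inversion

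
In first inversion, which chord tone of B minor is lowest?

In first inversion the third is lowest. For B minor (B–D–F#) that is D.

D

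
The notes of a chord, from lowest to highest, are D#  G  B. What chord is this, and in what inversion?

G augmented, second inversion

The distinct note names are D#, G, B. Stacked in thirds they read G–B–D#, which is an augmented triad on G.
The lowest note is D#, the fifth of the chord, so this is second inversion (figured bass 6/4).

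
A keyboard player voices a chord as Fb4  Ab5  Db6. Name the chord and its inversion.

Db minor, first inversion

Reducing to letter names: Fb, Ab, Db. These stack in thirds as Db–Fb–Ab — a Db minor triad.
Fb is the third of Db minor; third in the bass means first inversion (figured bass 6).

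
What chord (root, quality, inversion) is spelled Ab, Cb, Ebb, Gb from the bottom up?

Ab half-diminished seventh, root position

The pitch classes Ab, Cb, Ebb, Gb arrange in thirds as Ab–Cb–Ebb–Gb: an Ab half-diminished seventh chord.
The lowest note is Ab, the root of the chord, so this is root position (figured bass 7).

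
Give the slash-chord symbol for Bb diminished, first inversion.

First inversion of Bb diminished has the third (Db) in the bass. As a slash chord: Bbdim/Db.

Bbdim/Db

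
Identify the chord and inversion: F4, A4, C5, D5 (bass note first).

Reducing to letter names: F, A, C, D. These stack in thirds as D–F–A–C — a D minor seventh chord.
With the third (F) in the bass, the chord is in first inversion (figured bass 6/5).

D minor seventh, first inversion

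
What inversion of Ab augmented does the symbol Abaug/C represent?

Abaug/C means Ab augmented with C in the bass. C is the third of Ab augmented (Ab–C–E), so this is first inversion.

first inversion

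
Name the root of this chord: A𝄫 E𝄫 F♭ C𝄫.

Fb

Abb, Ebb, Fb, Cbb are the tones of an Fb half-diminished seventh chord (Fb–Abb–Cbb–Ebb), making Fb the root.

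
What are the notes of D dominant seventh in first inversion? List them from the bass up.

Spelling D dominant seventh: D–F#–A–C. In first inversion the third is bass, giving F#, A, C, D from the bottom.

F#, A, C, D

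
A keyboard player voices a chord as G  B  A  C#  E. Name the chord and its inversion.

The pitch classes G, B, A, C#, E arrange in thirds as A–C#–E–G–B: an A dominant ninth chord.
G is the seventh of A dominant ninth; seventh in the bass means third inversion.

A dominant ninth, third inversion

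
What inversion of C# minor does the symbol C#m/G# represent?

second inversion

C#m/G# means C# minor with G# in the bass. G# is the fifth of C# minor (C#–E–G#), so this is second inversion.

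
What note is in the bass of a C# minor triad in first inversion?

E

C# minor is C#–E–G#. First inversion places the third in the bass: E.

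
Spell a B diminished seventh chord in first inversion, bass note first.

D, F, Ab, B

B diminished seventh is B–D–F–Ab. First inversion puts the third (D) in the bass, with the remaining tones above: D, F, Ab, B.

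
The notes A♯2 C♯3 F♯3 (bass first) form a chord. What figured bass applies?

6

The notes A#, C#, F# stack in thirds as F#–A#–C# — an F# major triad. The bass A# is the third, so this is first inversion: figured 6.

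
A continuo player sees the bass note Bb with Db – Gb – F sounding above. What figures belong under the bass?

The notes Bb, Db, Gb, F stack in thirds as Gb–Bb–Db–F — a Gb major seventh chord. The bass Bb is the third, so this is first inversion: figured 6/5.

6/5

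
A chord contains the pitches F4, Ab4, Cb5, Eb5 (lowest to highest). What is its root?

F

Reordering F, Ab, Cb, Eb into stacked thirds gives F–Ab–Cb–Eb; the bottom of that stack, F, is the root.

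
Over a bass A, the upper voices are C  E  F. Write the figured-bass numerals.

The notes A, C, E, F stack in thirds as F–A–C–E — an F major seventh chord. The bass A is the third, so this is first inversion: figured 6/5.

6/5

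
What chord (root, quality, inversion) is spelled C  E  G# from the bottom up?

C augmented, root position

The pitch classes C, E, G# arrange in thirds as C–E–G#: a C augmented triad.
The lowest note is C, the root of the chord, so this is root position (figured bass 5/3).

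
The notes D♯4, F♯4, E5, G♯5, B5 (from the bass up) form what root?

The distinct letter names are D#, F#, E, G#, B. Arranged as a stack of thirds they read E–G#–B–D#–F#, so E is the root (an E major ninth chord).

E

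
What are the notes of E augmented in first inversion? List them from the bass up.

The chord tones are E–G#–B#. With the third (G#) lowest for first inversion: G#, B#, E.

G#, B#, E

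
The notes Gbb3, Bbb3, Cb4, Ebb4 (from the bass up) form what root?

Cb

Reordering Gbb, Bbb, Cb, Ebb into stacked thirds gives Cb–Ebb–Gbb–Bbb; the bottom of that stack, Cb, is the root.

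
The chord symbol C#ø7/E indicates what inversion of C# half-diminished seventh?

C#ø7/E means C# half-diminished seventh with E in the bass. E is the third of C# half-diminished seventh (C#–E–G–B), so this is first inversion.

first inversion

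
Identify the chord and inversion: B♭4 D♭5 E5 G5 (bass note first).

Reducing to letter names: Bb, Db, E, G. These stack in thirds as E–G–Bb–Db — an E diminished seventh chord.
With the fifth (Bb) in the bass, the chord is in second inversion (figured bass 4/3).

E diminished seventh, second inversion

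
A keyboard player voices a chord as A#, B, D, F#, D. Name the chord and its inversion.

B minor-major seventh, third inversion

The distinct note names are A#, B, D, F#. Stacked in thirds they read B–D–F#–A#, which is a minor-major seventh chord on B.
A# is the seventh of B minor-major seventh; seventh in the bass means third inversion (figured bass 4/2).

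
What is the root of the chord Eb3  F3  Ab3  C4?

F

Reordering Eb, F, Ab, C into stacked thirds gives F–Ab–C–Eb; the bottom of that stack, F, is the root.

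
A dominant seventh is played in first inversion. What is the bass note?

The third of A dominant seventh (A–C#–E–G) is C#; that is the bass in first inversion.

C#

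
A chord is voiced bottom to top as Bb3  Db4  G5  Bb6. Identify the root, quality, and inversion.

G diminished, first inversion

The distinct note names are Bb, Db, G. Stacked in thirds they read G–Bb–Db, which is a diminished triad on G.
With the third (Bb) in the bass, the chord is in first inversion (figured bass 6).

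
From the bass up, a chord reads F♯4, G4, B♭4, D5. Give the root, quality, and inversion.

G minor-major seventh, third inversion

The pitch classes F#, G, Bb, D arrange in thirds as G–Bb–D–F#: a G minor-major seventh chord.
F# is the seventh of G minor-major seventh; seventh in the bass means third inversion (figured bass 4/2).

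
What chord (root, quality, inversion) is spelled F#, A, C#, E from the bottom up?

Reducing to letter names: F#, A, C#, E. These stack in thirds as F#–A–C#–E — an F# minor seventh chord.
F# is the root of F# minor seventh; root in the bass means root position (figured bass 7).

F# minor seventh, root position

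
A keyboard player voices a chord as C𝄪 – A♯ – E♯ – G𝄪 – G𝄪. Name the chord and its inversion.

A# major seventh, first inversion

The distinct note names are C##, A#, E#, G##. Stacked in thirds they read A#–C##–E#–G##, which is a major seventh chord on A#.
The lowest note is C##, the third of the chord, so this is first inversion (figured bass 6/5).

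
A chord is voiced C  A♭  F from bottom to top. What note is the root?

F

Reordering C, Ab, F into stacked thirds gives F–Ab–C; the bottom of that stack, F, is the root.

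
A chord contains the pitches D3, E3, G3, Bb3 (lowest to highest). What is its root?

E

Reordering D, E, G, Bb into stacked thirds gives E–G–Bb–D; the bottom of that stack, E, is the root.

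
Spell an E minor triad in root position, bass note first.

E, G, B

Spelling E minor: E–G–B. In root position the root is bass, giving E, G, B from the bottom.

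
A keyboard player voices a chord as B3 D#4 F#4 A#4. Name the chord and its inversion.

Reducing to letter names: B, D#, F#, A#. These stack in thirds as B–D#–F#–A# — a B major seventh chord.
With the root (B) in the bass, the chord is in root position (figured bass 7).

B major seventh, root position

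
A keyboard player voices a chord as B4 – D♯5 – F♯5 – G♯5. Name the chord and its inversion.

G# minor seventh, first inversion

Reducing to letter names: B, D#, F#, G#. These stack in thirds as G#–B–D#–F# — a G# minor seventh chord.
B is the third of G# minor seventh; third in the bass means first inversion (figured bass 6/5).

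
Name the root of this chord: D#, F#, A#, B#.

B#

Reordering D#, F#, A#, B# into stacked thirds gives B#–D#–F#–A#; the bottom of that stack, B#, is the root.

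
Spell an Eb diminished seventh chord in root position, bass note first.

Eb, Gb, Bbb, Dbb

Spelling Eb diminished seventh: Eb–Gb–Bbb–Dbb. In root position the root is bass, giving Eb, Gb, Bbb, Dbb from the bottom.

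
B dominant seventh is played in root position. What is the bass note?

B

The root of B dominant seventh (B–D#–F#–A) is B; that is the bass in root position.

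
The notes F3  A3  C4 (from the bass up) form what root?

F

The distinct letter names are F, A, C. Arranged as a stack of thirds they read F–A–C, so F is the root (an F major triad).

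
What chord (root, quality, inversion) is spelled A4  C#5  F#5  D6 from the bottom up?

D major seventh, second inversion

The pitch classes A, C#, F#, D arrange in thirds as D–F#–A–C#: a D major seventh chord.
With the fifth (A) in the bass, the chord is in second inversion (figured bass 4/3).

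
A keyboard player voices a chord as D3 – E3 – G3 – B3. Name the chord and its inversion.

E minor seventh, third inversion

The pitch classes D, E, G, B arrange in thirds as E–G–B–D: an E minor seventh chord.
The lowest note is D, the seventh of the chord, so this is third inversion (figured bass 4/2).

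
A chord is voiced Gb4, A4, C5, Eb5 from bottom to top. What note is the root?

A

The distinct letter names are Gb, A, C, Eb. Arranged as a stack of thirds they read A–C–Eb–Gb, so A is the root (an A diminished seventh chord).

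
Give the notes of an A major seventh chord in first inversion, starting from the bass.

C#, E, G#, A

A major seventh is A–C#–E–G#. First inversion puts the third (C#) in the bass, with the remaining tones above: C#, E, G#, A.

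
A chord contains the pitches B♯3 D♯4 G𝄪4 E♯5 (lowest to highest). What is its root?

E#

Reordering B#, D#, G##, E# into stacked thirds gives E#–G##–B#–D#; the bottom of that stack, E#, is the root.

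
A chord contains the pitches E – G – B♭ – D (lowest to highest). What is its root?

E, G, Bb, D are the tones of an E half-diminished seventh chord (E–G–Bb–D), making E the root.

E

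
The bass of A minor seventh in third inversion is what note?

The seventh of A minor seventh (A–C–E–G) is G; that is the bass in third inversion.

G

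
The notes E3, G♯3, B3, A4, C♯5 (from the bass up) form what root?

Reordering E, G#, B, A, C# into stacked thirds gives A–C#–E–G#–B; the bottom of that stack, A, is the root.

A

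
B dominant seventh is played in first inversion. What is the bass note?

The third of B dominant seventh (B–D#–F#–A) is D#; that is the bass in first inversion.

D#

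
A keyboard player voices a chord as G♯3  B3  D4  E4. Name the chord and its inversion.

The distinct note names are G#, B, D, E. Stacked in thirds they read E–G#–B–D, which is a dominant seventh chord on E.
With the third (G#) in the bass, the chord is in first inversion (figured bass 6/5).

E dominant seventh, first inversion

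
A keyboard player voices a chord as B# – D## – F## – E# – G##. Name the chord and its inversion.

The distinct note names are B#, D##, F##, E#, G##. Stacked in thirds they read E#–G##–B#–D##–F##, which is a major ninth chord on E#.
With the fifth (B#) in the bass, the chord is in second inversion.

E# major ninth, second inversion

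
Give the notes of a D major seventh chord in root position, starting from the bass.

D, F#, A, C#

Spelling D major seventh: D–F#–A–C#. In root position the root is bass, giving D, F#, A, C# from the bottom.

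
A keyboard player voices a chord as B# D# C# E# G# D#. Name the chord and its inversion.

The distinct note names are B#, D#, C#, E#, G#. Stacked in thirds they read C#–E#–G#–B#–D#, which is a major ninth chord on C#.
With the seventh (B#) in the bass, the chord is in third inversion.

C# major ninth, third inversion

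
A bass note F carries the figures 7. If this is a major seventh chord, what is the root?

F

The figures 7 mean the root of the chord is in the bass. If F is the root of a major seventh chord, the root is F (chord tones F–A–C–E).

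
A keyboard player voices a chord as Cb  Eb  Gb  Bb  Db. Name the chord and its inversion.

Cb major ninth, root position

The distinct note names are Cb, Eb, Gb, Bb, Db. Stacked in thirds they read Cb–Eb–Gb–Bb–Db, which is a major ninth chord on Cb.
The lowest note is Cb, the root of the chord, so this is root position.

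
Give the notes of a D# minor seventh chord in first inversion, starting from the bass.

F#, A#, C#, D#

D# minor seventh is D#–F#–A#–C#. First inversion puts the third (F#) in the bass, with the remaining tones above: F#, A#, C#, D#.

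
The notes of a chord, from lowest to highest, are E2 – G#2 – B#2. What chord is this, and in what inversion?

E augmented, root position

Reducing to letter names: E, G#, B#. These stack in thirds as E–G#–B# — an E augmented triad.
E is the root of E augmented; root in the bass means root position (figured bass 5/3).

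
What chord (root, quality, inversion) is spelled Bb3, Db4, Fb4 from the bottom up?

The distinct note names are Bb, Db, Fb. Stacked in thirds they read Bb–Db–Fb, which is a diminished triad on Bb.
Bb is the root of Bb diminished; root in the bass means root position (figured bass 5/3).

Bb diminished, root position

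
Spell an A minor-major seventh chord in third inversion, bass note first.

A minor-major seventh is A–C–E–G#. Third inversion puts the seventh (G#) in the bass, with the remaining tones above: G#, A, C, E.

G#, A, C, E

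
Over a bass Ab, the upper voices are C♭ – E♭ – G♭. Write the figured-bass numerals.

The notes Ab, Cb, Eb, Gb stack in thirds as Ab–Cb–Eb–Gb — an Ab minor seventh chord. The bass Ab is the root, so this is root position: figured 7.

7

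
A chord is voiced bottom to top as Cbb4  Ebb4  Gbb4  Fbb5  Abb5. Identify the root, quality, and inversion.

Fbb major ninth, second inversion

Reducing to letter names: Cbb, Ebb, Gbb, Fbb, Abb. These stack in thirds as Fbb–Abb–Cbb–Ebb–Gbb — an Fbb major ninth chord.
The lowest note is Cbb, the fifth of the chord, so this is second inversion.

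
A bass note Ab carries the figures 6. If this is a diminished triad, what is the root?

F

The figures 6 mean the third of the chord is in the bass. If Ab is the third of a diminished triad, the root is F (chord tones F–Ab–Cb).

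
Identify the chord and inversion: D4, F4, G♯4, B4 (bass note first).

Reducing to letter names: D, F, G#, B. These stack in thirds as G#–B–D–F — a G# diminished seventh chord.
The lowest note is D, the fifth of the chord, so this is second inversion (figured bass 4/3).

G# diminished seventh, second inversion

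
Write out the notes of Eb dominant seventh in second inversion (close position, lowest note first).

Bb, Db, Eb, G

Spelling Eb dominant seventh: Eb–G–Bb–Db. In second inversion the fifth is bass, giving Bb, Db, Eb, G from the bottom.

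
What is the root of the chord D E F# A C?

D

Reordering D, E, F#, A, C into stacked thirds gives D–F#–A–C–E; the bottom of that stack, D, is the root.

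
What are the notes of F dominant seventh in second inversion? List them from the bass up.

Spelling F dominant seventh: F–A–C–Eb. In second inversion the fifth is bass, giving C, Eb, F, A from the bottom.

C, Eb, F, A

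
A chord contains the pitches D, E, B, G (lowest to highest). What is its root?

The distinct letter names are D, E, B, G. Arranged as a stack of thirds they read E–G–B–D, so E is the root (an E minor seventh chord).

E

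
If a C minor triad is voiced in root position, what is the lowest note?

C

C minor is C–Eb–G. Root position places the root in the bass: C.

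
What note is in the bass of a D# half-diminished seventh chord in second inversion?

The fifth of D# half-diminished seventh (D#–F#–A–C#) is A; that is the bass in second inversion.

A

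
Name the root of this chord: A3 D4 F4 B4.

B

A, D, F, B are the tones of a B half-diminished seventh chord (B–D–F–A), making B the root.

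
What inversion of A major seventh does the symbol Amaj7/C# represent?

first inversion

Amaj7/C# means A major seventh with C# in the bass. C# is the third of A major seventh (A–C#–E–G#), so this is first inversion.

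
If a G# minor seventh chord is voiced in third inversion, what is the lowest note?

F#

The seventh of G# minor seventh (G#–B–D#–F#) is F#; that is the bass in third inversion.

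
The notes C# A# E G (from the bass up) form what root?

A#

Reordering C#, A#, E, G into stacked thirds gives A#–C#–E–G; the bottom of that stack, A#, is the root.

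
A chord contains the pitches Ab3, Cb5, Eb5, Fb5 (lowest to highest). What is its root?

Ab, Cb, Eb, Fb are the tones of an Fb major seventh chord (Fb–Ab–Cb–Eb), making Fb the root.

Fb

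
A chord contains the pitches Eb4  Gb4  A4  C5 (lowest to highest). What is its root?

A

Reordering Eb, Gb, A, C into stacked thirds gives A–C–Eb–Gb; the bottom of that stack, A, is the root.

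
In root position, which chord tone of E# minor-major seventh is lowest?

E# minor-major seventh is E#–G#–B#–D##. Root position places the root in the bass: E#.

E#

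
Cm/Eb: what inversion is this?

Cm/Eb means C minor with Eb in the bass. Eb is the third of C minor (C–Eb–G), so this is first inversion.

first inversion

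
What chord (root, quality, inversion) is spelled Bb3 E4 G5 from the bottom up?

The pitch classes Bb, E, G arrange in thirds as E–G–Bb: an E diminished triad.
Bb is the fifth of E diminished; fifth in the bass means second inversion (figured bass 6/4).

E diminished, second inversion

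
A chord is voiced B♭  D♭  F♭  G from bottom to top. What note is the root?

The distinct letter names are Bb, Db, Fb, G. Arranged as a stack of thirds they read G–Bb–Db–Fb, so G is the root (a G diminished seventh chord).

G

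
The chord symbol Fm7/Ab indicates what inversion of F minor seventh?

Fm7/Ab means F minor seventh with Ab in the bass. Ab is the third of F minor seventh (F–Ab–C–Eb), so this is first inversion.

first inversion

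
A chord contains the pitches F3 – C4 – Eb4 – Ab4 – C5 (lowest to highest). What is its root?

Reordering F, C, Eb, Ab into stacked thirds gives F–Ab–C–Eb; the bottom of that stack, F, is the root.

F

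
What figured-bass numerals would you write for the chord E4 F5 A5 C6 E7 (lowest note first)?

The notes E, F, A, C stack in thirds as F–A–C–E — an F major seventh chord. The bass E is the seventh, so this is third inversion: figured 4/2.

4/2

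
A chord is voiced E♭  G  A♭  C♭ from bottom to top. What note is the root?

Ab

The distinct letter names are Eb, G, Ab, Cb. Arranged as a stack of thirds they read Ab–Cb–Eb–G, so Ab is the root (an Ab minor-major seventh chord).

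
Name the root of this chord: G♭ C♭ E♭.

Cb

The distinct letter names are Gb, Cb, Eb. Arranged as a stack of thirds they read Cb–Eb–Gb, so Cb is the root (a Cb major triad).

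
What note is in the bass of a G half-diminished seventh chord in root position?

G half-diminished seventh is G–Bb–Db–F. Root position places the root in the bass: G.

G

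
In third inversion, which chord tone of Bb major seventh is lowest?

In third inversion the seventh is lowest. For Bb major seventh (Bb–D–F–A) that is A.

A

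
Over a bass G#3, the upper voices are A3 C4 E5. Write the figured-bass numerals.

The notes G#, A, C, E stack in thirds as A–C–E–G# — an A minor-major seventh chord. The bass G# is the seventh, so this is third inversion: figured 4/2.

4/2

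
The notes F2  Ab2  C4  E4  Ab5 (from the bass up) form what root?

F

Reordering F, Ab, C, E into stacked thirds gives F–Ab–C–E; the bottom of that stack, F, is the root.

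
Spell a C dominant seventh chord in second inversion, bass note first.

Spelling C dominant seventh: C–E–G–Bb. In second inversion the fifth is bass, giving G, Bb, C, E from the bottom.

G, Bb, C, E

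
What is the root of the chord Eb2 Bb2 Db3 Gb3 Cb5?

Eb, Bb, Db, Gb, Cb are the tones of a Cb major ninth chord (Cb–Eb–Gb–Bb–Db), making Cb the root.

Cb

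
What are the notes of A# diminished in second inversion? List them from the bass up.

Spelling A# diminished: A#–C#–E. In second inversion the fifth is bass, giving E, A#, C# from the bottom.

E, A#, C#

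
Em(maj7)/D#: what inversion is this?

Em(maj7)/D# means E minor-major seventh with D# in the bass. D# is the seventh of E minor-major seventh (E–G–B–D#), so this is third inversion.

third inversion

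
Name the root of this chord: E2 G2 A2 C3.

Reordering E, G, A, C into stacked thirds gives A–C–E–G; the bottom of that stack, A, is the root.

A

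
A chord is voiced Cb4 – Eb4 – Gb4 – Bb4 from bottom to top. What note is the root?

Cb

Reordering Cb, Eb, Gb, Bb into stacked thirds gives Cb–Eb–Gb–Bb; the bottom of that stack, Cb, is the root.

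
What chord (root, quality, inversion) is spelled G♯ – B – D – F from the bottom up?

The pitch classes G#, B, D, F arrange in thirds as G#–B–D–F: a G# diminished seventh chord.
G# is the root of G# diminished seventh; root in the bass means root position (figured bass 7).

G# diminished seventh, root position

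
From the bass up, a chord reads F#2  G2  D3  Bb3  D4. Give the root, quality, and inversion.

G minor-major seventh, third inversion

The distinct note names are F#, G, D, Bb. Stacked in thirds they read G–Bb–D–F#, which is a minor-major seventh chord on G.
The lowest note is F#, the seventh of the chord, so this is third inversion (figured bass 4/2).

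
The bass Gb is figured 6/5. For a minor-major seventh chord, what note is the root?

Eb

The figures 6/5 mean the third of the chord is in the bass. If Gb is the third of a minor-major seventh chord, the root is Eb (chord tones Eb–Gb–Bb–D).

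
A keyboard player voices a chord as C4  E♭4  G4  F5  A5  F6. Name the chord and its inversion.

F dominant ninth, second inversion

The distinct note names are C, Eb, G, F, A. Stacked in thirds they read F–A–C–Eb–G, which is a dominant ninth chord on F.
With the fifth (C) in the bass, the chord is in second inversion.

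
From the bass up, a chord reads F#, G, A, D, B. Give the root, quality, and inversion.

G major ninth, third inversion

The pitch classes F#, G, A, D, B arrange in thirds as G–B–D–F#–A: a G major ninth chord.
The lowest note is F#, the seventh of the chord, so this is third inversion.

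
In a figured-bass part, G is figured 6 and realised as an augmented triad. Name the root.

The figures 6 mean the third of the chord is in the bass. If G is the third of an augmented triad, the root is Eb (chord tones Eb–G–B).

Eb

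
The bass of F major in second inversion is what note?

C

The fifth of F major (F–A–C) is C; that is the bass in second inversion.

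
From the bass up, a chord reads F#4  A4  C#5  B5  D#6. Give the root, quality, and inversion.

B dominant ninth, second inversion

The pitch classes F#, A, C#, B, D# arrange in thirds as B–D#–F#–A–C#: a B dominant ninth chord.
F# is the fifth of B dominant ninth; fifth in the bass means second inversion.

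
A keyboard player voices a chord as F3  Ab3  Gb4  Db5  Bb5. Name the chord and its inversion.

The distinct note names are F, Ab, Gb, Db, Bb. Stacked in thirds they read Gb–Bb–Db–F–Ab, which is a major ninth chord on Gb.
The lowest note is F, the seventh of the chord, so this is third inversion.

Gb major ninth, third inversion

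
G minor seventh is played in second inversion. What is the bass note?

D

In second inversion the fifth is lowest. For G minor seventh (G–Bb–D–F) that is D.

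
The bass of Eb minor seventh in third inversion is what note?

Db

In third inversion the seventh is lowest. For Eb minor seventh (Eb–Gb–Bb–Db) that is Db.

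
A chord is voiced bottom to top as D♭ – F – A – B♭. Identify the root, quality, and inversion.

Reducing to letter names: Db, F, A, Bb. These stack in thirds as Bb–Db–F–A — a Bb minor-major seventh chord.
The lowest note is Db, the third of the chord, so this is first inversion (figured bass 6/5).

Bb minor-major seventh, first inversion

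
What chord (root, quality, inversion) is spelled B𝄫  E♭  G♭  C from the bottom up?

C diminished seventh, third inversion

The distinct note names are Bbb, Eb, Gb, C. Stacked in thirds they read C–Eb–Gb–Bbb, which is a diminished seventh chord on C.
Bbb is the seventh of C diminished seventh; seventh in the bass means third inversion (figured bass 4/2).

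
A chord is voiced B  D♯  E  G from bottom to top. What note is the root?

The distinct letter names are B, D#, E, G. Arranged as a stack of thirds they read E–G–B–D#, so E is the root (an E minor-major seventh chord).

E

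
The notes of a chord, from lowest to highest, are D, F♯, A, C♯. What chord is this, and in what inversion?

The distinct note names are D, F#, A, C#. Stacked in thirds they read D–F#–A–C#, which is a major seventh chord on D.
With the root (D) in the bass, the chord is in root position (figured bass 7).

D major seventh, root position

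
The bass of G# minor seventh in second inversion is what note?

The fifth of G# minor seventh (G#–B–D#–F#) is D#; that is the bass in second inversion.

D#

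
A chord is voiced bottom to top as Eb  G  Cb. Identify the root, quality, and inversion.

The pitch classes Eb, G, Cb arrange in thirds as Cb–Eb–G: a Cb augmented triad.
The lowest note is Eb, the third of the chord, so this is first inversion (figured bass 6).

Cb augmented, first inversion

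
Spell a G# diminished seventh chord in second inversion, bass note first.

G# diminished seventh is G#–B–D–F. Second inversion puts the fifth (D) in the bass, with the remaining tones above: D, F, G#, B.

D, F, G#, B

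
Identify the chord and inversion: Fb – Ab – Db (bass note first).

Db minor, first inversion

The distinct note names are Fb, Ab, Db. Stacked in thirds they read Db–Fb–Ab, which is a minor triad on Db.
The lowest note is Fb, the third of the chord, so this is first inversion (figured bass 6).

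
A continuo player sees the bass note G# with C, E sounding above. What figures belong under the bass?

The notes G#, C, E stack in thirds as C–E–G# — a C augmented triad. The bass G# is the fifth, so this is second inversion: figured 6/4.

6/4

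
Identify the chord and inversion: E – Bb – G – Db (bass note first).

E diminished seventh, root position

The distinct note names are E, Bb, G, Db. Stacked in thirds they read E–G–Bb–Db, which is a diminished seventh chord on E.
With the root (E) in the bass, the chord is in root position (figured bass 7).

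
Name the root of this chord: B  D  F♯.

B

Reordering B, D, F# into stacked thirds gives B–D–F#; the bottom of that stack, B, is the root.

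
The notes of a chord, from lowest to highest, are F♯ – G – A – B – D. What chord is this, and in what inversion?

The distinct note names are F#, G, A, B, D. Stacked in thirds they read G–B–D–F#–A, which is a major ninth chord on G.
With the seventh (F#) in the bass, the chord is in third inversion.

G major ninth, third inversion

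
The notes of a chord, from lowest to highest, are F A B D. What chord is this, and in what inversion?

The distinct note names are F, A, B, D. Stacked in thirds they read B–D–F–A, which is a half-diminished seventh chord on B.
The lowest note is F, the fifth of the chord, so this is second inversion (figured bass 4/3).

B half-diminished seventh, second inversion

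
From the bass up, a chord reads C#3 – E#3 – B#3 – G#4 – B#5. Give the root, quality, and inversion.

C# major seventh, root position

The pitch classes C#, E#, B#, G# arrange in thirds as C#–E#–G#–B#: a C# major seventh chord.
With the root (C#) in the bass, the chord is in root position (figured bass 7).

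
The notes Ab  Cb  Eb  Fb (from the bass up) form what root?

Ab, Cb, Eb, Fb are the tones of an Fb major seventh chord (Fb–Ab–Cb–Eb), making Fb the root.

Fb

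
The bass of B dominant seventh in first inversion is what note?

In first inversion the third is lowest. For B dominant seventh (B–D#–F#–A) that is D#.

D#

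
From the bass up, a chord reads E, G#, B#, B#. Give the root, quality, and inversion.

E augmented, root position

The distinct note names are E, G#, B#. Stacked in thirds they read E–G#–B#, which is an augmented triad on E.
E is the root of E augmented; root in the bass means root position (figured bass 5/3).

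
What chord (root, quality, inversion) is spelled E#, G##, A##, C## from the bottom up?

Reducing to letter names: E#, G##, A##, C##. These stack in thirds as A##–C##–E#–G## — an A## half-diminished seventh chord.
E# is the fifth of A## half-diminished seventh; fifth in the bass means second inversion (figured bass 4/3).

A## half-diminished seventh, second inversion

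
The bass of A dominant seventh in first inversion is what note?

A dominant seventh is A–C#–E–G. First inversion places the third in the bass: C#.

C#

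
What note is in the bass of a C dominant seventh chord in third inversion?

C dominant seventh is C–E–G–Bb. Third inversion places the seventh in the bass: Bb.

Bb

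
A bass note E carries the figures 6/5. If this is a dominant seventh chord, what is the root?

C

The figures 6/5 mean the third of the chord is in the bass. If E is the third of a dominant seventh chord, the root is C (chord tones C–E–G–Bb).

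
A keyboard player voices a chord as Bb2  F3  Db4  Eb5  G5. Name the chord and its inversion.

Eb dominant ninth, second inversion

The pitch classes Bb, F, Db, Eb, G arrange in thirds as Eb–G–Bb–Db–F: an Eb dominant ninth chord.
The lowest note is Bb, the fifth of the chord, so this is second inversion.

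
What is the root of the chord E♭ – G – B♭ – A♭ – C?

Eb, G, Bb, Ab, C are the tones of an Ab major ninth chord (Ab–C–Eb–G–Bb), making Ab the root.

Ab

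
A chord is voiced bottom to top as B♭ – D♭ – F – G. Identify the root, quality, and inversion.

G half-diminished seventh, first inversion

The distinct note names are Bb, Db, F, G. Stacked in thirds they read G–Bb–Db–F, which is a half-diminished seventh chord on G.
Bb is the third of G half-diminished seventh; third in the bass means first inversion (figured bass 6/5).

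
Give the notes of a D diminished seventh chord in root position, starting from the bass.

D, F, Ab, Cb

D diminished seventh is D–F–Ab–Cb. Root position puts the root (D) in the bass, with the remaining tones above: D, F, Ab, Cb.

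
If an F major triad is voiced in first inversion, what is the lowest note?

The third of F major (F–A–C) is A; that is the bass in first inversion.

A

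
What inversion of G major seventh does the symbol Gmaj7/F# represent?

Gmaj7/F# means G major seventh with F# in the bass. F# is the seventh of G major seventh (G–B–D–F#), so this is third inversion.

third inversion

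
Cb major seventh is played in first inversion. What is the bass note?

Eb

Cb major seventh is Cb–Eb–Gb–Bb. First inversion places the third in the bass: Eb.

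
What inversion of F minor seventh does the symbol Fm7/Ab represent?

first inversion

Fm7/Ab means F minor seventh with Ab in the bass. Ab is the third of F minor seventh (F–Ab–C–Eb), so this is first inversion.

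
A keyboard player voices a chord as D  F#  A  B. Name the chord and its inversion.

B minor seventh, first inversion

The pitch classes D, F#, A, B arrange in thirds as B–D–F#–A: a B minor seventh chord.
D is the third of B minor seventh; third in the bass means first inversion (figured bass 6/5).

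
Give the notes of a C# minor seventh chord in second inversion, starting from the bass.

The chord tones are C#–E–G#–B. With the fifth (G#) lowest for second inversion: G#, B, C#, E.

G#, B, C#, E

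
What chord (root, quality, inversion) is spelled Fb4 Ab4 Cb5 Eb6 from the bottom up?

The distinct note names are Fb, Ab, Cb, Eb. Stacked in thirds they read Fb–Ab–Cb–Eb, which is a major seventh chord on Fb.
With the root (Fb) in the bass, the chord is in root position (figured bass 7).

Fb major seventh, root position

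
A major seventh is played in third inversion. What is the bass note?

G#

A major seventh is A–C#–E–G#. Third inversion places the seventh in the bass: G#.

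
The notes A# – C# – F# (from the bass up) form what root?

The distinct letter names are A#, C#, F#. Arranged as a stack of thirds they read F#–A#–C#, so F# is the root (an F# major triad).

F#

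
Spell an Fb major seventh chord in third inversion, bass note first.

The chord tones are Fb–Ab–Cb–Eb. With the seventh (Eb) lowest for third inversion: Eb, Fb, Ab, Cb.

Eb, Fb, Ab, Cb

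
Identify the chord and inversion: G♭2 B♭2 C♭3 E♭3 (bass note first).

Reducing to letter names: Gb, Bb, Cb, Eb. These stack in thirds as Cb–Eb–Gb–Bb — a Cb major seventh chord.
Gb is the fifth of Cb major seventh; fifth in the bass means second inversion (figured bass 4/3).

Cb major seventh, second inversion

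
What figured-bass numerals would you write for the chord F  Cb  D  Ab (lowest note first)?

The notes F, Cb, D, Ab stack in thirds as D–F–Ab–Cb — a D diminished seventh chord. The bass F is the third, so this is first inversion: figured 6/5.

6/5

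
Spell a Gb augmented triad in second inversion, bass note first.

Gb augmented is Gb–Bb–D. Second inversion puts the fifth (D) in the bass, with the remaining tones above: D, Gb, Bb.

D, Gb, Bb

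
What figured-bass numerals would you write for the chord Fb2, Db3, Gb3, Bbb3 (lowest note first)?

The notes Fb, Db, Gb, Bbb stack in thirds as Gb–Bbb–Db–Fb — a Gb minor seventh chord. The bass Fb is the seventh, so this is third inversion: figured 4/2.

4/2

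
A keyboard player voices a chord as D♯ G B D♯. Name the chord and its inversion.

G augmented, second inversion

Reducing to letter names: D#, G, B. These stack in thirds as G–B–D# — a G augmented triad.
With the fifth (D#) in the bass, the chord is in second inversion (figured bass 6/4).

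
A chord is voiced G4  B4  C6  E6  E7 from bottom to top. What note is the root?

C

Reordering G, B, C, E into stacked thirds gives C–E–G–B; the bottom of that stack, C, is the root.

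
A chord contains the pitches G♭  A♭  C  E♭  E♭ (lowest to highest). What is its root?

Gb, Ab, C, Eb are the tones of an Ab dominant seventh chord (Ab–C–Eb–Gb), making Ab the root.

Ab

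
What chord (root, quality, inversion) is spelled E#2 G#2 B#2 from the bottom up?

The distinct note names are E#, G#, B#. Stacked in thirds they read E#–G#–B#, which is a minor triad on E#.
With the root (E#) in the bass, the chord is in root position (figured bass 5/3).

E# minor, root position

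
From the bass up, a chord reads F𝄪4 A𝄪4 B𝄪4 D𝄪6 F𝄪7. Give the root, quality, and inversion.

The pitch classes F##, A##, B##, D## arrange in thirds as B##–D##–F##–A##: a B## half-diminished seventh chord.
F## is the fifth of B## half-diminished seventh; fifth in the bass means second inversion (figured bass 4/3).

B## half-diminished seventh, second inversion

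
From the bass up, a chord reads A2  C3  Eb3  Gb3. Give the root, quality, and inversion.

Reducing to letter names: A, C, Eb, Gb. These stack in thirds as A–C–Eb–Gb — an A diminished seventh chord.
A is the root of A diminished seventh; root in the bass means root position (figured bass 7).

A diminished seventh, root position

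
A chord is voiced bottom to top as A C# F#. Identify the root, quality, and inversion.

Reducing to letter names: A, C#, F#. These stack in thirds as F#–A–C# — an F# minor triad.
With the third (A) in the bass, the chord is in first inversion (figured bass 6).

F# minor, first inversion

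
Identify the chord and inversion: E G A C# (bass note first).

A dominant seventh, second inversion

Reducing to letter names: E, G, A, C#. These stack in thirds as A–C#–E–G — an A dominant seventh chord.
The lowest note is E, the fifth of the chord, so this is second inversion (figured bass 4/3).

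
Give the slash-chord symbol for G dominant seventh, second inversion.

Second inversion of G dominant seventh has the fifth (D) in the bass. As a slash chord: G7/D.

G7/D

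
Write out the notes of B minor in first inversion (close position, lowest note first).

Spelling B minor: B–D–F#. In first inversion the third is bass, giving D, F#, B from the bottom.

D, F#, B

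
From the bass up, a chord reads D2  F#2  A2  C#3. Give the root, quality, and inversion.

D major seventh, root position

The pitch classes D, F#, A, C# arrange in thirds as D–F#–A–C#: a D major seventh chord.
With the root (D) in the bass, the chord is in root position (figured bass 7).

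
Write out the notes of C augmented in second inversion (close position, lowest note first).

Spelling C augmented: C–E–G#. In second inversion the fifth is bass, giving G#, C, E from the bottom.

G#, C, E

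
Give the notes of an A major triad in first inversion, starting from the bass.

C#, E, A

A major is A–C#–E. First inversion puts the third (C#) in the bass, with the remaining tones above: C#, E, A.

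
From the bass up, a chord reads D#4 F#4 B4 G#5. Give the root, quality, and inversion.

Reducing to letter names: D#, F#, B, G#. These stack in thirds as G#–B–D#–F# — a G# minor seventh chord.
D# is the fifth of G# minor seventh; fifth in the bass means second inversion (figured bass 4/3).

G# minor seventh, second inversion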